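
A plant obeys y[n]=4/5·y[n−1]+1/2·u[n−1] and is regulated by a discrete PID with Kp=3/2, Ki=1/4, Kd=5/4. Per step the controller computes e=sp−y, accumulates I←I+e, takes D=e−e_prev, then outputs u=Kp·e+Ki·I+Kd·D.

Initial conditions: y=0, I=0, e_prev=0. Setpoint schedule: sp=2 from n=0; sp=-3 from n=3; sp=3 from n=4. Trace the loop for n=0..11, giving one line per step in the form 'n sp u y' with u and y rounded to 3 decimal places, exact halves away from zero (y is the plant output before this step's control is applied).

(exact arithmetic carried between steps; '≈' marks a value shown rounded to 6 d.p. or computed from one; I and e_prev carry over from the previous line; the table rounds u and y to 3 d.p., halves away from zero)
n=0: y=0, sp=2, e=sp−y=2; I=2, D=e−e_prev=2; u=3/2·2+1/4·2+5/4·2=6; next y=4/5·0+1/2·6=3
n=1: y=3, sp=2, e=sp−y=-1; I=1, D=e−e_prev=-3; u=3/2·(-1)+1/4·1+5/4·(-3)=-5; next y=4/5·3+1/2·(-5)=-0.1
n=2: y=-0.1, sp=2, e=sp−y=2.1; I=3.1, D=e−e_prev=3.1; u=3/2·2.1+1/4·3.1+5/4·3.1=7.8; next y=4/5·(-0.1)+1/2·7.8=3.82
n=3: y=3.82, sp=-3, e=sp−y=-6.82; I=-3.72, D=e−e_prev=-8.92; u=3/2·(-6.82)+1/4·(-3.72)+5/4·(-8.92)=-22.31; next y=4/5·3.82+1/2·(-22.31)=-8.099
n=4: y=-8.099, sp=3, e=sp−y=11.099; I=7.379, D=e−e_prev=17.919; u=3/2·11.099+1/4·7.379+5/4·17.919=40.892; next y=4/5·(-8.099)+1/2·40.892=13.9668
n=5: y=13.9668, sp=3, e=sp−y=-10.9668; I=-3.5878, D=e−e_prev=-22.0658; u=3/2·(-10.9668)+1/4·(-3.5878)+5/4·(-22.0658)=-44.9294; next y=4/5·13.9668+1/2·(-44.9294)=-11.29126
n=6: y=-11.29126, sp=3, e=sp−y=14.29126; I=10.70346, D=e−e_prev=25.25806; u=3/2·14.29126+1/4·10.70346+5/4·25.25806=55.68533; next y=4/5·(-11.29126)+1/2·55.68533=18.809657
n=7: y=18.809657, sp=3, e=sp−y=-15.809657; I=-5.106197, D=e−e_prev=-30.100917; u=3/2·(-15.809657)+1/4·(-5.106197)+5/4·(-30.100917)=-62.617181; next y=4/5·18.809657+1/2·(-62.617181)≈-16.260865
n=8: y≈-16.260865, sp=3, e=sp−y≈19.260865; I≈14.154668, D=e−e_prev≈35.070522; u=3/2·19.260865+1/4·14.154668+5/4·35.070522≈76.268117; next y=4/5·(-16.260865)+1/2·76.268117≈25.125366
n=9: y≈25.125366, sp=3, e=sp−y≈-22.125366; I≈-7.970699, D=e−e_prev≈-41.386231; u=3/2·(-22.125366)+1/4·(-7.970699)+5/4·(-41.386231)≈-86.913513; next y=4/5·25.125366+1/2·(-86.913513)≈-23.356464
n=10: y≈-23.356464, sp=3, e=sp−y≈26.356464; I≈18.385765, D=e−e_prev≈48.481830; u=3/2·26.356464+1/4·18.385765+5/4·48.481830≈104.733424; next y=4/5·(-23.356464)+1/2·104.733424≈33.681541
n=11: y≈33.681541, sp=3, e=sp−y≈-30.681541; I≈-12.295776, D=e−e_prev≈-57.038005; u=3/2·(-30.681541)+1/4·(-12.295776)+5/4·(-57.038005)≈-120.393762; next y=4/5·33.681541+1/2·(-120.393762)≈-33.251648

0 2 6.000 0.000
1 2 -5.000 3.000
2 2 7.800 -0.100
3 -3 -22.310 3.820
4 3 40.892 -8.099
5 3 -44.929 13.967
6 3 55.685 -11.291
7 3 -62.617 18.810
8 3 76.268 -16.261
9 3 -86.914 25.125
10 3 104.733 -23.356
11 3 -120.394 33.682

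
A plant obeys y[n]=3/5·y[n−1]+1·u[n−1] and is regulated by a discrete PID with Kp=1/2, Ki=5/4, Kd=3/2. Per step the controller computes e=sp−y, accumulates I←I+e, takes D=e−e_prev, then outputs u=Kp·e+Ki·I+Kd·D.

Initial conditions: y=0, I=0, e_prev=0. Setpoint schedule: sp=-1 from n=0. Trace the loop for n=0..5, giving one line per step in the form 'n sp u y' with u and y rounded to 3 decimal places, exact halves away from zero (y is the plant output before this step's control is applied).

0 -1 -3.250 0.000
1 -1 7.563 -3.250
2 -1 -23.303 5.613
3 -1 64.756 -19.936
4 -1 -186.271 52.795
5 -1 529.595 -154.594

(exact arithmetic carried between steps; '≈' marks a value shown rounded to 6 d.p. or computed from one; I and e_prev carry over from the previous line; the table rounds u and y to 3 d.p., halves away from zero)
n=0: y=0, sp=-1, e=sp−y=-1; I=-1, D=e−e_prev=-1; u=1/2·(-1)+5/4·(-1)+3/2·(-1)=-3.25; next y=3/5·0+1·(-3.25)=-3.25
n=1: y=-3.25, sp=-1, e=sp−y=2.25; I=1.25, D=e−e_prev=3.25; u=1/2·2.25+5/4·1.25+3/2·3.25=7.5625; next y=3/5·(-3.25)+1·7.5625=5.6125
n=2: y=5.6125, sp=-1, e=sp−y=-6.6125; I=-5.3625, D=e−e_prev=-8.8625; u=1/2·(-6.6125)+5/4·(-5.3625)+3/2·(-8.8625)=-23.303125; next y=3/5·5.6125+1·(-23.303125)=-19.935625
n=3: y=-19.935625, sp=-1, e=sp−y=18.935625; I=13.573125, D=e−e_prev=25.548125; u=1/2·18.935625+5/4·13.573125+3/2·25.548125≈64.756406; next y=3/5·(-19.935625)+1·64.756406≈52.795031
n=4: y≈52.795031, sp=-1, e=sp−y≈-53.795031; I≈-40.221906, D=e−e_prev≈-72.730656; u=1/2·(-53.795031)+5/4·(-40.221906)+3/2·(-72.730656)≈-186.270883; next y=3/5·52.795031+1·(-186.270883)≈-154.593864
n=5: y≈-154.593864, sp=-1, e=sp−y≈153.593864; I≈113.371958, D=e−e_prev≈207.388895; u=1/2·153.593864+5/4·113.371958+3/2·207.388895≈529.595222; next y=3/5·(-154.593864)+1·529.595222≈436.838904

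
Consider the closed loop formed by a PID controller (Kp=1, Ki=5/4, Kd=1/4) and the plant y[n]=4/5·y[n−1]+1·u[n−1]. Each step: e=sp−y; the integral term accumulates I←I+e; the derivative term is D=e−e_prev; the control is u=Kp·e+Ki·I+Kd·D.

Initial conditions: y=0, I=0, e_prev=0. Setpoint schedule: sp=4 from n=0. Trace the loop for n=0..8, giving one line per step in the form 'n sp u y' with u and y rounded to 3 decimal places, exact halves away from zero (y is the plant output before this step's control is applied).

(exact arithmetic carried between steps; '≈' marks a value shown rounded to 6 d.p. or computed from one; I and e_prev carry over from the previous line; the table rounds u and y to 3 d.p., halves away from zero)
n=0: y=0, sp=4, e=sp−y=4; I=4, D=e−e_prev=4; u=1·4+5/4·4+1/4·4=10; next y=4/5·0+1·10=10
n=1: y=10, sp=4, e=sp−y=-6; I=-2, D=e−e_prev=-10; u=1·(-6)+5/4·(-2)+1/4·(-10)=-11; next y=4/5·10+1·(-11)=-3
n=2: y=-3, sp=4, e=sp−y=7; I=5, D=e−e_prev=13; u=1·7+5/4·5+1/4·13=16.5; next y=4/5·(-3)+1·16.5=14.1
n=3: y=14.1, sp=4, e=sp−y=-10.1; I=-5.1, D=e−e_prev=-17.1; u=1·(-10.1)+5/4·(-5.1)+1/4·(-17.1)=-20.75; next y=4/5·14.1+1·(-20.75)=-9.47
n=4: y=-9.47, sp=4, e=sp−y=13.47; I=8.37, D=e−e_prev=23.57; u=1·13.47+5/4·8.37+1/4·23.57=29.825; next y=4/5·(-9.47)+1·29.825=22.249
n=5: y=22.249, sp=4, e=sp−y=-18.249; I=-9.879, D=e−e_prev=-31.719; u=1·(-18.249)+5/4·(-9.879)+1/4·(-31.719)=-38.5275; next y=4/5·22.249+1·(-38.5275)=-20.7283
n=6: y=-20.7283, sp=4, e=sp−y=24.7283; I=14.8493, D=e−e_prev=42.9773; u=1·24.7283+5/4·14.8493+1/4·42.9773=54.03425; next y=4/5·(-20.7283)+1·54.03425=37.45161
n=7: y=37.45161, sp=4, e=sp−y=-33.45161; I=-18.60231, D=e−e_prev=-58.17991; u=1·(-33.45161)+5/4·(-18.60231)+1/4·(-58.17991)=-71.249475; next y=4/5·37.45161+1·(-71.249475)=-41.288187
n=8: y=-41.288187, sp=4, e=sp−y=45.288187; I=26.685877, D=e−e_prev=78.739797; u=1·45.288187+5/4·26.685877+1/4·78.739797≈98.330483; next y=4/5·(-41.288187)+1·98.330483≈65.299933

0 4 10.000 0.000
1 4 -11.000 10.000
2 4 16.500 -3.000
3 4 -20.750 14.100
4 4 29.825 -9.470
5 4 -38.528 22.249
6 4 54.034 -20.728
7 4 -71.249 37.452
8 4 98.330 -41.288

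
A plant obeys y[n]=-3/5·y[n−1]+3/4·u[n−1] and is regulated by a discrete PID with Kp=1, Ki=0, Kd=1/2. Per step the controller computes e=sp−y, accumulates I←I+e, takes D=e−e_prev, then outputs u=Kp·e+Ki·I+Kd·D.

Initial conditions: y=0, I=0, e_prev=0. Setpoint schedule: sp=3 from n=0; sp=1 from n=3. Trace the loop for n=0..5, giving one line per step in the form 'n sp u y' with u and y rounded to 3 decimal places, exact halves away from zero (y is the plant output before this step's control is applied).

0 3 4.500 0.000
1 3 -2.063 3.375
2 3 10.045 -3.572
3 1 -16.302 9.677
4 1 32.887 -18.032
5 1 -61.244 35.485

(exact arithmetic carried between steps; '≈' marks a value shown rounded to 6 d.p. or computed from one; I and e_prev carry over from the previous line; the table rounds u and y to 3 d.p., halves away from zero)
n=0: y=0, sp=3, e=sp−y=3; I=3, D=e−e_prev=3; u=1·3+0·3+1/2·3=4.5; next y=-3/5·0+3/4·4.5=3.375
n=1: y=3.375, sp=3, e=sp−y=-0.375; I=2.625, D=e−e_prev=-3.375; u=1·(-0.375)+0·2.625+1/2·(-3.375)=-2.0625; next y=-3/5·3.375+3/4·(-2.0625)=-3.571875
n=2: y=-3.571875, sp=3, e=sp−y=6.571875; I=9.196875, D=e−e_prev=6.946875; u=1·6.571875+0·9.196875+1/2·6.946875≈10.045313; next y=-3/5·(-3.571875)+3/4·10.045313≈9.677109
n=3: y≈9.677109, sp=1, e=sp−y≈-8.677109; I≈0.519766, D=e−e_prev≈-15.248984; u=1·(-8.677109)+0·0.519766+1/2·(-15.248984)≈-16.301602; next y=-3/5·9.677109+3/4·(-16.301602)≈-18.032467
n=4: y≈-18.032467, sp=1, e=sp−y≈19.032467; I≈19.552232, D=e−e_prev≈27.709576; u=1·19.032467+0·19.552232+1/2·27.709576≈32.887255; next y=-3/5·(-18.032467)+3/4·32.887255≈35.484921
n=5: y≈35.484921, sp=1, e=sp−y≈-34.484921; I≈-14.932689, D=e−e_prev≈-53.517388; u=1·(-34.484921)+0·(-14.932689)+1/2·(-53.517388)≈-61.243615; next y=-3/5·35.484921+3/4·(-61.243615)≈-67.223664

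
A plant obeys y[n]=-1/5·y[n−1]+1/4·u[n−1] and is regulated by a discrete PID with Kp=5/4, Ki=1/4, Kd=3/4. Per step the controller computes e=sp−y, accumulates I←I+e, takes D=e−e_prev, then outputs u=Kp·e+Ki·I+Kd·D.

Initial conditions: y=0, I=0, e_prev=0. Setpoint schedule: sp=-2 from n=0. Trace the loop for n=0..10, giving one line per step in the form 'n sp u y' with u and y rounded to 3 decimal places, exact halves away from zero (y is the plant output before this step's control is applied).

0 -2 -4.500 0.000
1 -2 -0.969 -1.125
2 -2 -4.524 -0.017
3 -2 -1.690 -1.128
4 -2 -4.835 -0.197
5 -2 -2.400 -1.169
6 -2 -5.144 -0.366
7 -2 -3.045 -1.213
8 -2 -5.438 -0.519
9 -2 -3.630 -1.256
10 -2 -5.718 -0.656

(exact arithmetic carried between steps; '≈' marks a value shown rounded to 6 d.p. or computed from one; I and e_prev carry over from the previous line; the table rounds u and y to 3 d.p., halves away from zero)
n=0: y=0, sp=-2, e=sp−y=-2; I=-2, D=e−e_prev=-2; u=5/4·(-2)+1/4·(-2)+3/4·(-2)=-4.5; next y=-1/5·0+1/4·(-4.5)=-1.125
n=1: y=-1.125, sp=-2, e=sp−y=-0.875; I=-2.875, D=e−e_prev=1.125; u=5/4·(-0.875)+1/4·(-2.875)+3/4·1.125=-0.96875; next y=-1/5·(-1.125)+1/4·(-0.96875)≈-0.017188
n=2: y≈-0.017188, sp=-2, e=sp−y≈-1.982813; I≈-4.857813, D=e−e_prev≈-1.107813; u=5/4·(-1.982813)+1/4·(-4.857813)+3/4·(-1.107813)≈-4.523828; next y=-1/5·(-0.017188)+1/4·(-4.523828)≈-1.127520
n=3: y≈-1.127520, sp=-2, e=sp−y≈-0.872480; I≈-5.730293, D=e−e_prev≈1.110332; u=5/4·(-0.872480)+1/4·(-5.730293)+3/4·1.110332≈-1.690425; next y=-1/5·(-1.127520)+1/4·(-1.690425)≈-0.197102
n=4: y≈-0.197102, sp=-2, e=sp−y≈-1.802898; I≈-7.533191, D=e−e_prev≈-0.930417; u=5/4·(-1.802898)+1/4·(-7.533191)+3/4·(-0.930417)≈-4.834733; next y=-1/5·(-0.197102)+1/4·(-4.834733)≈-1.169263
n=5: y≈-1.169263, sp=-2, e=sp−y≈-0.830737; I≈-8.363928, D=e−e_prev≈0.972160; u=5/4·(-0.830737)+1/4·(-8.363928)+3/4·0.972160≈-2.400283; next y=-1/5·(-1.169263)+1/4·(-2.400283)≈-0.366218
n=6: y≈-0.366218, sp=-2, e=sp−y≈-1.633782; I≈-9.997710, D=e−e_prev≈-0.803044; u=5/4·(-1.633782)+1/4·(-9.997710)+3/4·(-0.803044)≈-5.143938; next y=-1/5·(-0.366218)+1/4·(-5.143938)≈-1.212741
n=7: y≈-1.212741, sp=-2, e=sp−y≈-0.787259; I≈-10.784969, D=e−e_prev≈0.846523; u=5/4·(-0.787259)+1/4·(-10.784969)+3/4·0.846523≈-3.045424; next y=-1/5·(-1.212741)+1/4·(-3.045424)≈-0.518808
n=8: y≈-0.518808, sp=-2, e=sp−y≈-1.481192; I≈-12.266161, D=e−e_prev≈-0.693933; u=5/4·(-1.481192)+1/4·(-12.266161)+3/4·(-0.693933)≈-5.438480; next y=-1/5·(-0.518808)+1/4·(-5.438480)≈-1.255858
n=9: y≈-1.255858, sp=-2, e=sp−y≈-0.744142; I≈-13.010303, D=e−e_prev≈0.737051; u=5/4·(-0.744142)+1/4·(-13.010303)+3/4·0.737051≈-3.629965; next y=-1/5·(-1.255858)+1/4·(-3.629965)≈-0.656319
n=10: y≈-0.656319, sp=-2, e=sp−y≈-1.343681; I≈-14.353983, D=e−e_prev≈-0.599539; u=5/4·(-1.343681)+1/4·(-14.353983)+3/4·(-0.599539)≈-5.717751; next y=-1/5·(-0.656319)+1/4·(-5.717751)≈-1.298174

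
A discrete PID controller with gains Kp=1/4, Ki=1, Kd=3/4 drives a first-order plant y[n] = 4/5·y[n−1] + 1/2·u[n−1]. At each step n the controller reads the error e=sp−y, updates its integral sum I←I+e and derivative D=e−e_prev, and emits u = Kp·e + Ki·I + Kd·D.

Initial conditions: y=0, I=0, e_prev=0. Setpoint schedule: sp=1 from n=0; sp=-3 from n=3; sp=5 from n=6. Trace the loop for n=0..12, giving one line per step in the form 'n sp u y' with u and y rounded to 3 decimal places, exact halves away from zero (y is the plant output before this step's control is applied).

0 1 2.000 0.000
1 1 0.250 1.000
2 1 1.150 0.925
3 -3 -7.611 1.315
4 -3 -0.497 -2.754
5 -3 -4.399 -2.451
6 5 14.698 -4.161
7 5 0.214 4.020
8 5 8.723 3.323
9 5 2.483 7.020
10 5 3.561 6.858
11 5 0.763 7.267
12 5 0.947 6.195

(exact arithmetic carried between steps; '≈' marks a value shown rounded to 6 d.p. or computed from one; I and e_prev carry over from the previous line; the table rounds u and y to 3 d.p., halves away from zero)
n=0: y=0, sp=1, e=sp−y=1; I=1, D=e−e_prev=1; u=1/4·1+1·1+3/4·1=2; next y=4/5·0+1/2·2=1
n=1: y=1, sp=1, e=sp−y=0; I=1, D=e−e_prev=-1; u=1/4·0+1·1+3/4·(-1)=0.25; next y=4/5·1+1/2·0.25=0.925
n=2: y=0.925, sp=1, e=sp−y=0.075; I=1.075, D=e−e_prev=0.075; u=1/4·0.075+1·1.075+3/4·0.075=1.15; next y=4/5·0.925+1/2·1.15=1.315
n=3: y=1.315, sp=-3, e=sp−y=-4.315; I=-3.24, D=e−e_prev=-4.39; u=1/4·(-4.315)+1·(-3.24)+3/4·(-4.39)=-7.61125; next y=4/5·1.315+1/2·(-7.61125)=-2.753625
n=4: y=-2.753625, sp=-3, e=sp−y=-0.246375; I=-3.486375, D=e−e_prev=4.068625; u=1/4·(-0.246375)+1·(-3.486375)+3/4·4.068625=-0.4965; next y=4/5·(-2.753625)+1/2·(-0.4965)=-2.45115
n=5: y=-2.45115, sp=-3, e=sp−y=-0.54885; I=-4.035225, D=e−e_prev=-0.302475; u=1/4·(-0.54885)+1·(-4.035225)+3/4·(-0.302475)≈-4.399294; next y=4/5·(-2.45115)+1/2·(-4.399294)≈-4.160567
n=6: y≈-4.160567, sp=5, e=sp−y≈9.160567; I≈5.125342, D=e−e_prev≈9.709417; u=1/4·9.160567+1·5.125342+3/4·9.709417≈14.697546; next y=4/5·(-4.160567)+1/2·14.697546≈4.020320
n=7: y≈4.020320, sp=5, e=sp−y≈0.979680; I≈6.105022, D=e−e_prev≈-8.180887; u=1/4·0.979680+1·6.105022+3/4·(-8.180887)≈0.214277; next y=4/5·4.020320+1/2·0.214277≈3.323394
n=8: y≈3.323394, sp=5, e=sp−y≈1.676606; I≈7.781628, D=e−e_prev≈0.696925; u=1/4·1.676606+1·7.781628+3/4·0.696925≈8.723473; next y=4/5·3.323394+1/2·8.723473≈7.020452
n=9: y≈7.020452, sp=5, e=sp−y≈-2.020452; I≈5.761176, D=e−e_prev≈-3.697058; u=1/4·(-2.020452)+1·5.761176+3/4·(-3.697058)≈2.483269; next y=4/5·7.020452+1/2·2.483269≈6.857996
n=10: y≈6.857996, sp=5, e=sp−y≈-1.857996; I≈3.903179, D=e−e_prev≈0.162456; u=1/4·(-1.857996)+1·3.903179+3/4·0.162456≈3.560522; next y=4/5·6.857996+1/2·3.560522≈7.266658
n=11: y≈7.266658, sp=5, e=sp−y≈-2.266658; I≈1.636521, D=e−e_prev≈-0.408662; u=1/4·(-2.266658)+1·1.636521+3/4·(-0.408662)≈0.763360; next y=4/5·7.266658+1/2·0.763360≈6.195007
n=12: y≈6.195007, sp=5, e=sp−y≈-1.195007; I≈0.441515, D=e−e_prev≈1.071651; u=1/4·(-1.195007)+1·0.441515+3/4·1.071651≈0.946501; next y=4/5·6.195007+1/2·0.946501≈5.429256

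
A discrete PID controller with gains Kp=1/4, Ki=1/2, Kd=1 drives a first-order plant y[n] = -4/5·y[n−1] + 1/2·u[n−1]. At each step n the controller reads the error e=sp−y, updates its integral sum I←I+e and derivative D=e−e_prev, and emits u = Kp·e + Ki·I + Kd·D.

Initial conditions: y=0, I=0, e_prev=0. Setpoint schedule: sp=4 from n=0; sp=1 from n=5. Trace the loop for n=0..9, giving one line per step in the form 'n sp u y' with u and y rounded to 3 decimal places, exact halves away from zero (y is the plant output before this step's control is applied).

0 4 7.000 0.000
1 4 -1.125 3.500
2 4 14.634 -3.363
3 4 -11.944 10.007
4 4 40.396 -13.978
5 1 -59.226 31.380
6 1 124.611 -54.717
7 1 -215.021 106.079
8 1 415.529 -192.374
9 1 -755.803 361.664

(exact arithmetic carried between steps; '≈' marks a value shown rounded to 6 d.p. or computed from one; I and e_prev carry over from the previous line; the table rounds u and y to 3 d.p., halves away from zero)
n=0: y=0, sp=4, e=sp−y=4; I=4, D=e−e_prev=4; u=1/4·4+1/2·4+1·4=7; next y=-4/5·0+1/2·7=3.5
n=1: y=3.5, sp=4, e=sp−y=0.5; I=4.5, D=e−e_prev=-3.5; u=1/4·0.5+1/2·4.5+1·(-3.5)=-1.125; next y=-4/5·3.5+1/2·(-1.125)=-3.3625
n=2: y=-3.3625, sp=4, e=sp−y=7.3625; I=11.8625, D=e−e_prev=6.8625; u=1/4·7.3625+1/2·11.8625+1·6.8625=14.634375; next y=-4/5·(-3.3625)+1/2·14.634375≈10.007188
n=3: y≈10.007188, sp=4, e=sp−y≈-6.007188; I≈5.855313, D=e−e_prev≈-13.369688; u=1/4·(-6.007188)+1/2·5.855313+1·(-13.369688)≈-11.943828; next y=-4/5·10.007188+1/2·(-11.943828)≈-13.977664
n=4: y≈-13.977664, sp=4, e=sp−y≈17.977664; I≈23.832977, D=e−e_prev≈23.984852; u=1/4·17.977664+1/2·23.832977+1·23.984852≈40.395756; next y=-4/5·(-13.977664)+1/2·40.395756≈31.380009
n=5: y≈31.380009, sp=1, e=sp−y≈-30.380009; I≈-6.547033, D=e−e_prev≈-48.357673; u=1/4·(-30.380009)+1/2·(-6.547033)+1·(-48.357673)≈-59.226192; next y=-4/5·31.380009+1/2·(-59.226192)≈-54.717103
n=6: y≈-54.717103, sp=1, e=sp−y≈55.717103; I≈49.170071, D=e−e_prev≈86.097112; u=1/4·55.717103+1/2·49.170071+1·86.097112≈124.611424; next y=-4/5·(-54.717103)+1/2·124.611424≈106.079394
n=7: y≈106.079394, sp=1, e=sp−y≈-105.079394; I≈-55.909324, D=e−e_prev≈-160.796498; u=1/4·(-105.079394)+1/2·(-55.909324)+1·(-160.796498)≈-215.021008; next y=-4/5·106.079394+1/2·(-215.021008)≈-192.374020
n=8: y≈-192.374020, sp=1, e=sp−y≈193.374020; I≈137.464696, D=e−e_prev≈298.453414; u=1/4·193.374020+1/2·137.464696+1·298.453414≈415.529267; next y=-4/5·(-192.374020)+1/2·415.529267≈361.663849
n=9: y≈361.663849, sp=1, e=sp−y≈-360.663849; I≈-223.199153, D=e−e_prev≈-554.037869; u=1/4·(-360.663849)+1/2·(-223.199153)+1·(-554.037869)≈-755.803408; next y=-4/5·361.663849+1/2·(-755.803408)≈-667.232783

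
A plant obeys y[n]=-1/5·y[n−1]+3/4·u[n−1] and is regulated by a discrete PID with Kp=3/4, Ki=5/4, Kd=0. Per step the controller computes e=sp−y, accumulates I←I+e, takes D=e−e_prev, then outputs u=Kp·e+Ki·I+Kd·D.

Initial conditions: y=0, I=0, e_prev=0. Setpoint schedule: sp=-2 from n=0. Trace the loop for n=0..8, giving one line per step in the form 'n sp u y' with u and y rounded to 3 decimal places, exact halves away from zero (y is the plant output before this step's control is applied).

0 -2 -4.000 0.000
1 -2 -0.500 -3.000
2 -2 -5.700 0.225
3 -2 0.609 -4.320
4 -2 -7.772 1.321
5 -2 2.905 -6.093
6 -2 -10.960 3.397
7 -2 6.887 -8.899
8 -2 -16.178 6.945

(exact arithmetic carried between steps; '≈' marks a value shown rounded to 6 d.p. or computed from one; I and e_prev carry over from the previous line; the table rounds u and y to 3 d.p., halves away from zero)
n=0: y=0, sp=-2, e=sp−y=-2; I=-2, D=e−e_prev=-2; u=3/4·(-2)+5/4·(-2)+0·(-2)=-4; next y=-1/5·0+3/4·(-4)=-3
n=1: y=-3, sp=-2, e=sp−y=1; I=-1, D=e−e_prev=3; u=3/4·1+5/4·(-1)+0·3=-0.5; next y=-1/5·(-3)+3/4·(-0.5)=0.225
n=2: y=0.225, sp=-2, e=sp−y=-2.225; I=-3.225, D=e−e_prev=-3.225; u=3/4·(-2.225)+5/4·(-3.225)+0·(-3.225)=-5.7; next y=-1/5·0.225+3/4·(-5.7)=-4.32
n=3: y=-4.32, sp=-2, e=sp−y=2.32; I=-0.905, D=e−e_prev=4.545; u=3/4·2.32+5/4·(-0.905)+0·4.545=0.60875; next y=-1/5·(-4.32)+3/4·0.60875≈1.320563
n=4: y≈1.320563, sp=-2, e=sp−y≈-3.320563; I≈-4.225563, D=e−e_prev≈-5.640563; u=3/4·(-3.320563)+5/4·(-4.225563)+0·(-5.640563)≈-7.772375; next y=-1/5·1.320563+3/4·(-7.772375)≈-6.093394
n=5: y≈-6.093394, sp=-2, e=sp−y≈4.093394; I≈-0.132169, D=e−e_prev≈7.413956; u=3/4·4.093394+5/4·(-0.132169)+0·7.413956≈2.904834; next y=-1/5·(-6.093394)+3/4·2.904834≈3.397305
n=6: y≈3.397305, sp=-2, e=sp−y≈-5.397305; I≈-5.529473, D=e−e_prev≈-9.490698; u=3/4·(-5.397305)+5/4·(-5.529473)+0·(-9.490698)≈-10.95982; next y=-1/5·3.397305+3/4·(-10.95982)≈-8.899326
n=7: y≈-8.899326, sp=-2, e=sp−y≈6.899326; I≈1.369853, D=e−e_prev≈12.296630; u=3/4·6.899326+5/4·1.369853+0·12.296630≈6.886810; next y=-1/5·(-8.899326)+3/4·6.886810≈6.944973
n=8: y≈6.944973, sp=-2, e=sp−y≈-8.944973; I≈-7.575120, D=e−e_prev≈-15.844299; u=3/4·(-8.944973)+5/4·(-7.575120)+0·(-15.844299)≈-16.177630; next y=-1/5·6.944973+3/4·(-16.177630)≈-13.522217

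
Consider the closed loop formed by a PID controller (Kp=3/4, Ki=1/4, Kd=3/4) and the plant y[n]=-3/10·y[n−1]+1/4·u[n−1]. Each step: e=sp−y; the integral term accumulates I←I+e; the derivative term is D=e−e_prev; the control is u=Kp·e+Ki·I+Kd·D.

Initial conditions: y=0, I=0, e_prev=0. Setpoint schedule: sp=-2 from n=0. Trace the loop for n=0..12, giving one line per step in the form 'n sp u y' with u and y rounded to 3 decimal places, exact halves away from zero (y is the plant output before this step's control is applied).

0 -2 -3.500 0.000
1 -2 -0.969 -0.875
2 -2 -3.473 0.020
3 -2 -1.741 -0.874
4 -2 -3.921 -0.173
5 -2 -2.530 -0.928
6 -2 -4.369 -0.354
7 -2 -3.244 -0.986
8 -2 -4.796 -0.515
9 -2 -3.887 -1.044
10 -2 -5.199 -0.658
11 -2 -4.468 -1.102
12 -2 -5.578 -0.786

(exact arithmetic carried between steps; '≈' marks a value shown rounded to 6 d.p. or computed from one; I and e_prev carry over from the previous line; the table rounds u and y to 3 d.p., halves away from zero)
n=0: y=0, sp=-2, e=sp−y=-2; I=-2, D=e−e_prev=-2; u=3/4·(-2)+1/4·(-2)+3/4·(-2)=-3.5; next y=-3/10·0+1/4·(-3.5)=-0.875
n=1: y=-0.875, sp=-2, e=sp−y=-1.125; I=-3.125, D=e−e_prev=0.875; u=3/4·(-1.125)+1/4·(-3.125)+3/4·0.875=-0.96875; next y=-3/10·(-0.875)+1/4·(-0.96875)≈0.020313
n=2: y≈0.020313, sp=-2, e=sp−y≈-2.020313; I≈-5.145313, D=e−e_prev≈-0.895313; u=3/4·(-2.020313)+1/4·(-5.145313)+3/4·(-0.895313)≈-3.473047; next y=-3/10·0.020313+1/4·(-3.473047)≈-0.874355
n=3: y≈-0.874355, sp=-2, e=sp−y≈-1.125645; I≈-6.270957, D=e−e_prev≈0.894668; u=3/4·(-1.125645)+1/4·(-6.270957)+3/4·0.894668≈-1.740972; next y=-3/10·(-0.874355)+1/4·(-1.740972)≈-0.172936
n=4: y≈-0.172936, sp=-2, e=sp−y≈-1.827064; I≈-8.098021, D=e−e_prev≈-0.701419; u=3/4·(-1.827064)+1/4·(-8.098021)+3/4·(-0.701419)≈-3.920867; next y=-3/10·(-0.172936)+1/4·(-3.920867)≈-0.928336
n=5: y≈-0.928336, sp=-2, e=sp−y≈-1.071664; I≈-9.169685, D=e−e_prev≈0.755400; u=3/4·(-1.071664)+1/4·(-9.169685)+3/4·0.755400≈-2.529619; next y=-3/10·(-0.928336)+1/4·(-2.529619)≈-0.353904
n=6: y≈-0.353904, sp=-2, e=sp−y≈-1.646096; I≈-10.815781, D=e−e_prev≈-0.574432; u=3/4·(-1.646096)+1/4·(-10.815781)+3/4·(-0.574432)≈-4.369341; next y=-3/10·(-0.353904)+1/4·(-4.369341)≈-0.986164
n=7: y≈-0.986164, sp=-2, e=sp−y≈-1.013836; I≈-11.829617, D=e−e_prev≈0.632260; u=3/4·(-1.013836)+1/4·(-11.829617)+3/4·0.632260≈-3.243586; next y=-3/10·(-0.986164)+1/4·(-3.243586)≈-0.515047
n=8: y≈-0.515047, sp=-2, e=sp−y≈-1.484953; I≈-13.314569, D=e−e_prev≈-0.471117; u=3/4·(-1.484953)+1/4·(-13.314569)+3/4·(-0.471117)≈-4.795694; next y=-3/10·(-0.515047)+1/4·(-4.795694)≈-1.044409
n=9: y≈-1.044409, sp=-2, e=sp−y≈-0.955591; I≈-14.270160, D=e−e_prev≈0.529362; u=3/4·(-0.955591)+1/4·(-14.270160)+3/4·0.529362≈-3.887211; next y=-3/10·(-1.044409)+1/4·(-3.887211)≈-0.658480
n=10: y≈-0.658480, sp=-2, e=sp−y≈-1.341520; I≈-15.611680, D=e−e_prev≈-0.385929; u=3/4·(-1.341520)+1/4·(-15.611680)+3/4·(-0.385929)≈-5.198507; next y=-3/10·(-0.658480)+1/4·(-5.198507)≈-1.102083
n=11: y≈-1.102083, sp=-2, e=sp−y≈-0.897917; I≈-16.509597, D=e−e_prev≈0.443603; u=3/4·(-0.897917)+1/4·(-16.509597)+3/4·0.443603≈-4.468135; next y=-3/10·(-1.102083)+1/4·(-4.468135)≈-0.786409
n=12: y≈-0.786409, sp=-2, e=sp−y≈-1.213591; I≈-17.723188, D=e−e_prev≈-0.315674; u=3/4·(-1.213591)+1/4·(-17.723188)+3/4·(-0.315674)≈-5.577746; next y=-3/10·(-0.786409)+1/4·(-5.577746)≈-1.158514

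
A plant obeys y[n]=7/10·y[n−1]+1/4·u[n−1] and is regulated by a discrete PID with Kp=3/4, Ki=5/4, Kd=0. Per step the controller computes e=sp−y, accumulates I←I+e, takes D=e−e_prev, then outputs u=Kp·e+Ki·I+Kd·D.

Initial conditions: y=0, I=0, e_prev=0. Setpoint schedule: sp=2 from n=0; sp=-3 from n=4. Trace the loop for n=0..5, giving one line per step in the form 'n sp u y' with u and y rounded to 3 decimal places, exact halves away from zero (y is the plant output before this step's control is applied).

(exact arithmetic carried between steps; '≈' marks a value shown rounded to 6 d.p. or computed from one; I and e_prev carry over from the previous line; the table rounds u and y to 3 d.p., halves away from zero)
n=0: y=0, sp=2, e=sp−y=2; I=2, D=e−e_prev=2; u=3/4·2+5/4·2+0·2=4; next y=7/10·0+1/4·4=1
n=1: y=1, sp=2, e=sp−y=1; I=3, D=e−e_prev=-1; u=3/4·1+5/4·3+0·(-1)=4.5; next y=7/10·1+1/4·4.5=1.825
n=2: y=1.825, sp=2, e=sp−y=0.175; I=3.175, D=e−e_prev=-0.825; u=3/4·0.175+5/4·3.175+0·(-0.825)=4.1; next y=7/10·1.825+1/4·4.1=2.3025
n=3: y=2.3025, sp=2, e=sp−y=-0.3025; I=2.8725, D=e−e_prev=-0.4775; u=3/4·(-0.3025)+5/4·2.8725+0·(-0.4775)=3.36375; next y=7/10·2.3025+1/4·3.36375≈2.452688
n=4: y≈2.452688, sp=-3, e=sp−y≈-5.452688; I≈-2.580188, D=e−e_prev≈-5.150188; u=3/4·(-5.452688)+5/4·(-2.580188)+0·(-5.150188)≈-7.31475; next y=7/10·2.452688+1/4·(-7.31475)≈-0.111806
n=5: y≈-0.111806, sp=-3, e=sp−y≈-2.888194; I≈-5.468381, D=e−e_prev≈2.564494; u=3/4·(-2.888194)+5/4·(-5.468381)+0·2.564494≈-9.001622; next y=7/10·(-0.111806)+1/4·(-9.001622)≈-2.328670

0 2 4.000 0.000
1 2 4.500 1.000
2 2 4.100 1.825
3 2 3.364 2.303
4 -3 -7.315 2.453
5 -3 -9.002 -0.112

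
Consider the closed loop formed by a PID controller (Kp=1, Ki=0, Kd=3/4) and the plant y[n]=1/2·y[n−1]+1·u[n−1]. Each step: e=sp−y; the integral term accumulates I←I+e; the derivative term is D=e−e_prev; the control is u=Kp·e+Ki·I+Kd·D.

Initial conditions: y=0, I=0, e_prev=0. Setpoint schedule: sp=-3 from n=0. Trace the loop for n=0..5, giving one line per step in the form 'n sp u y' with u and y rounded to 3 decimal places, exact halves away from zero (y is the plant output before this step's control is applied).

0 -3 -5.250 0.000
1 -3 6.188 -5.250
2 -3 -13.172 3.563
3 -3 19.605 -11.391
4 -3 -35.886 13.910
5 -3 58.061 -28.931

(exact arithmetic carried between steps; '≈' marks a value shown rounded to 6 d.p. or computed from one; I and e_prev carry over from the previous line; the table rounds u and y to 3 d.p., halves away from zero)
n=0: y=0, sp=-3, e=sp−y=-3; I=-3, D=e−e_prev=-3; u=1·(-3)+0·(-3)+3/4·(-3)=-5.25; next y=1/2·0+1·(-5.25)=-5.25
n=1: y=-5.25, sp=-3, e=sp−y=2.25; I=-0.75, D=e−e_prev=5.25; u=1·2.25+0·(-0.75)+3/4·5.25=6.1875; next y=1/2·(-5.25)+1·6.1875=3.5625
n=2: y=3.5625, sp=-3, e=sp−y=-6.5625; I=-7.3125, D=e−e_prev=-8.8125; u=1·(-6.5625)+0·(-7.3125)+3/4·(-8.8125)=-13.171875; next y=1/2·3.5625+1·(-13.171875)=-11.390625
n=3: y=-11.390625, sp=-3, e=sp−y=8.390625; I=1.078125, D=e−e_prev=14.953125; u=1·8.390625+0·1.078125+3/4·14.953125≈19.605469; next y=1/2·(-11.390625)+1·19.605469≈13.910156
n=4: y≈13.910156, sp=-3, e=sp−y≈-16.910156; I≈-15.832031, D=e−e_prev≈-25.300781; u=1·(-16.910156)+0·(-15.832031)+3/4·(-25.300781)≈-35.885742; next y=1/2·13.910156+1·(-35.885742)≈-28.930664
n=5: y≈-28.930664, sp=-3, e=sp−y≈25.930664; I≈10.098633, D=e−e_prev≈42.840820; u=1·25.930664+0·10.098633+3/4·42.840820≈58.061279; next y=1/2·(-28.930664)+1·58.061279≈43.595947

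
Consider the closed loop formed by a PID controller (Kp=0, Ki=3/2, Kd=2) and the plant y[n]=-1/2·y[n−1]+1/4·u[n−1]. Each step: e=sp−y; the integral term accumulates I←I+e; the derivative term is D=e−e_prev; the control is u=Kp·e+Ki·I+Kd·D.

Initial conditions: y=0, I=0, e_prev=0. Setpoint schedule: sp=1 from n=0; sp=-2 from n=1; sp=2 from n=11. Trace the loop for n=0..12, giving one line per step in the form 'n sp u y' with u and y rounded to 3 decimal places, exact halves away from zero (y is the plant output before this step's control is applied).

0 1 3.500 0.000
1 -2 -10.563 0.875
2 -2 6.711 -3.078
3 -2 -21.610 3.217
4 -2 18.952 -7.011
5 -2 -47.378 8.243
6 -2 52.499 -15.966
7 -2 -104.730 21.108
8 -2 137.211 -36.736
9 -2 -239.298 52.671
10 -2 343.419 -86.160
11 2 -546.835 128.935
12 2 840.340 -201.176

(exact arithmetic carried between steps; '≈' marks a value shown rounded to 6 d.p. or computed from one; I and e_prev carry over from the previous line; the table rounds u and y to 3 d.p., halves away from zero)
n=0: y=0, sp=1, e=sp−y=1; I=1, D=e−e_prev=1; u=0·1+3/2·1+2·1=3.5; next y=-1/2·0+1/4·3.5=0.875
n=1: y=0.875, sp=-2, e=sp−y=-2.875; I=-1.875, D=e−e_prev=-3.875; u=0·(-2.875)+3/2·(-1.875)+2·(-3.875)=-10.5625; next y=-1/2·0.875+1/4·(-10.5625)=-3.078125
n=2: y=-3.078125, sp=-2, e=sp−y=1.078125; I=-0.796875, D=e−e_prev=3.953125; u=0·1.078125+3/2·(-0.796875)+2·3.953125≈6.710938; next y=-1/2·(-3.078125)+1/4·6.710938≈3.216797
n=3: y≈3.216797, sp=-2, e=sp−y≈-5.216797; I≈-6.013672, D=e−e_prev≈-6.294922; u=0·(-5.216797)+3/2·(-6.013672)+2·(-6.294922)≈-21.610352; next y=-1/2·3.216797+1/4·(-21.610352)≈-7.010986
n=4: y≈-7.010986, sp=-2, e=sp−y≈5.010986; I≈-1.002686, D=e−e_prev≈10.227783; u=0·5.010986+3/2·(-1.002686)+2·10.227783≈18.951538; next y=-1/2·(-7.010986)+1/4·18.951538≈8.243378
n=5: y≈8.243378, sp=-2, e=sp−y≈-10.243378; I≈-11.246063, D=e−e_prev≈-15.254364; u=0·(-10.243378)+3/2·(-11.246063)+2·(-15.254364)≈-47.377823; next y=-1/2·8.243378+1/4·(-47.377823)≈-15.966145
n=6: y≈-15.966145, sp=-2, e=sp−y≈13.966145; I≈2.720081, D=e−e_prev≈24.209522; u=0·13.966145+3/2·2.720081+2·24.209522≈52.499166; next y=-1/2·(-15.966145)+1/4·52.499166≈21.107864
n=7: y≈21.107864, sp=-2, e=sp−y≈-23.107864; I≈-20.387783, D=e−e_prev≈-37.074008; u=0·(-23.107864)+3/2·(-20.387783)+2·(-37.074008)≈-104.729691; next y=-1/2·21.107864+1/4·(-104.729691)≈-36.736355
n=8: y≈-36.736355, sp=-2, e=sp−y≈34.736355; I≈14.348572, D=e−e_prev≈57.844219; u=0·34.736355+3/2·14.348572+2·57.844219≈137.211295; next y=-1/2·(-36.736355)+1/4·137.211295≈52.671001
n=9: y≈52.671001, sp=-2, e=sp−y≈-54.671001; I≈-40.322429, D=e−e_prev≈-89.407356; u=0·(-54.671001)+3/2·(-40.322429)+2·(-89.407356)≈-239.298355; next y=-1/2·52.671001+1/4·(-239.298355)≈-86.160089
n=10: y≈-86.160089, sp=-2, e=sp−y≈84.160089; I≈43.837660, D=e−e_prev≈138.831090; u=0·84.160089+3/2·43.837660+2·138.831090≈343.418671; next y=-1/2·(-86.160089)+1/4·343.418671≈128.934713
n=11: y≈128.934713, sp=2, e=sp−y≈-126.934713; I≈-83.097052, D=e−e_prev≈-211.094802; u=0·(-126.934713)+3/2·(-83.097052)+2·(-211.094802)≈-546.835182; next y=-1/2·128.934713+1/4·(-546.835182)≈-201.176152
n=12: y≈-201.176152, sp=2, e=sp−y≈203.176152; I≈120.079100, D=e−e_prev≈330.110864; u=0·203.176152+3/2·120.079100+2·330.110864≈840.340378; next y=-1/2·(-201.176152)+1/4·840.340378≈310.673170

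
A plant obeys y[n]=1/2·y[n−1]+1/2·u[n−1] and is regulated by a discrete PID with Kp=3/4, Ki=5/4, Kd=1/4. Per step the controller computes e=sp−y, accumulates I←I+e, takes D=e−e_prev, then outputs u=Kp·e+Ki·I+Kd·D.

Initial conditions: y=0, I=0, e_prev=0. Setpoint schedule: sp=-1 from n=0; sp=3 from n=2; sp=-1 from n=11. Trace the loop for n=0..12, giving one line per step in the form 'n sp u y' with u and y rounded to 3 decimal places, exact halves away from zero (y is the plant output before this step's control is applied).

(exact arithmetic carried between steps; '≈' marks a value shown rounded to 6 d.p. or computed from one; I and e_prev carry over from the previous line; the table rounds u and y to 3 d.p., halves away from zero)
n=0: y=0, sp=-1, e=sp−y=-1; I=-1, D=e−e_prev=-1; u=3/4·(-1)+5/4·(-1)+1/4·(-1)=-2.25; next y=1/2·0+1/2·(-2.25)=-1.125
n=1: y=-1.125, sp=-1, e=sp−y=0.125; I=-0.875, D=e−e_prev=1.125; u=3/4·0.125+5/4·(-0.875)+1/4·1.125=-0.71875; next y=1/2·(-1.125)+1/2·(-0.71875)=-0.921875
n=2: y=-0.921875, sp=3, e=sp−y=3.921875; I=3.046875, D=e−e_prev=3.796875; u=3/4·3.921875+5/4·3.046875+1/4·3.796875≈7.699219; next y=1/2·(-0.921875)+1/2·7.699219≈3.388672
n=3: y≈3.388672, sp=3, e=sp−y≈-0.388672; I≈2.658203, D=e−e_prev≈-4.310547; u=3/4·(-0.388672)+5/4·2.658203+1/4·(-4.310547)≈1.953613; next y=1/2·3.388672+1/2·1.953613≈2.671143
n=4: y≈2.671143, sp=3, e=sp−y≈0.328857; I≈2.987061, D=e−e_prev≈0.717529; u=3/4·0.328857+5/4·2.987061+1/4·0.717529≈4.159851; next y=1/2·2.671143+1/2·4.159851≈3.415497
n=5: y≈3.415497, sp=3, e=sp−y≈-0.415497; I≈2.571564, D=e−e_prev≈-0.744354; u=3/4·(-0.415497)+5/4·2.571564+1/4·(-0.744354)≈2.716743; next y=1/2·3.415497+1/2·2.716743≈3.066120
n=6: y≈3.066120, sp=3, e=sp−y≈-0.066120; I≈2.505444, D=e−e_prev≈0.349377; u=3/4·(-0.066120)+5/4·2.505444+1/4·0.349377≈3.169559; next y=1/2·3.066120+1/2·3.169559≈3.117839
n=7: y≈3.117839, sp=3, e=sp−y≈-0.117839; I≈2.387604, D=e−e_prev≈-0.051719; u=3/4·(-0.117839)+5/4·2.387604+1/4·(-0.051719)≈2.883196; next y=1/2·3.117839+1/2·2.883196≈3.000518
n=8: y≈3.000518, sp=3, e=sp−y≈-0.000518; I≈2.387087, D=e−e_prev≈0.117322; u=3/4·(-0.000518)+5/4·2.387087+1/4·0.117322≈3.012800; next y=1/2·3.000518+1/2·3.012800≈3.006659
n=9: y≈3.006659, sp=3, e=sp−y≈-0.006659; I≈2.380428, D=e−e_prev≈-0.006141; u=3/4·(-0.006659)+5/4·2.380428+1/4·(-0.006141)≈2.969005; next y=1/2·3.006659+1/2·2.969005≈2.987832
n=10: y≈2.987832, sp=3, e=sp−y≈0.012168; I≈2.392596, D=e−e_prev≈0.018827; u=3/4·0.012168+5/4·2.392596+1/4·0.018827≈3.004577; next y=1/2·2.987832+1/2·3.004577≈2.996205
n=11: y≈2.996205, sp=-1, e=sp−y≈-3.996205; I≈-1.603609, D=e−e_prev≈-4.008373; u=3/4·(-3.996205)+5/4·(-1.603609)+1/4·(-4.008373)≈-6.003758; next y=1/2·2.996205+1/2·(-6.003758)≈-1.503777
n=12: y≈-1.503777, sp=-1, e=sp−y≈0.503777; I≈-1.099832, D=e−e_prev≈4.499981; u=3/4·0.503777+5/4·(-1.099832)+1/4·4.499981≈0.128037; next y=1/2·(-1.503777)+1/2·0.128037≈-0.687870

0 -1 -2.250 0.000
1 -1 -0.719 -1.125
2 3 7.699 -0.922
3 3 1.954 3.389
4 3 4.160 2.671
5 3 2.717 3.415
6 3 3.170 3.066
7 3 2.883 3.118
8 3 3.013 3.001
9 3 2.969 3.007
10 3 3.005 2.988
11 -1 -6.004 2.996
12 -1 0.128 -1.504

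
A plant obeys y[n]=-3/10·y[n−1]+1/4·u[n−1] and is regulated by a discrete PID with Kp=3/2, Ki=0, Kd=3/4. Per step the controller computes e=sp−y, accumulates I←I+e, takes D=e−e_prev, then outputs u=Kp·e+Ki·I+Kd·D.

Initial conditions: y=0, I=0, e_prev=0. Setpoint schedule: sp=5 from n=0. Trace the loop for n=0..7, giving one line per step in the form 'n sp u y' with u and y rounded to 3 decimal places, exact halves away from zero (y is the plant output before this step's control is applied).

(exact arithmetic carried between steps; '≈' marks a value shown rounded to 6 d.p. or computed from one; I and e_prev carry over from the previous line; the table rounds u and y to 3 d.p., halves away from zero)
n=0: y=0, sp=5, e=sp−y=5; I=5, D=e−e_prev=5; u=3/2·5+0·5+3/4·5=11.25; next y=-3/10·0+1/4·11.25=2.8125
n=1: y=2.8125, sp=5, e=sp−y=2.1875; I=7.1875, D=e−e_prev=-2.8125; u=3/2·2.1875+0·7.1875+3/4·(-2.8125)=1.171875; next y=-3/10·2.8125+1/4·1.171875≈-0.550781
n=2: y≈-0.550781, sp=5, e=sp−y≈5.550781; I≈12.738281, D=e−e_prev≈3.363281; u=3/2·5.550781+0·12.738281+3/4·3.363281≈10.848633; next y=-3/10·(-0.550781)+1/4·10.848633≈2.877393
n=3: y≈2.877393, sp=5, e=sp−y≈2.122607; I≈14.860889, D=e−e_prev≈-3.428174; u=3/2·2.122607+0·14.860889+3/4·(-3.428174)≈0.612781; next y=-3/10·2.877393+1/4·0.612781≈-0.710023
n=4: y≈-0.710023, sp=5, e=sp−y≈5.710023; I≈20.570911, D=e−e_prev≈3.587415; u=3/2·5.710023+0·20.570911+3/4·3.587415≈11.255595; next y=-3/10·(-0.710023)+1/4·11.255595≈3.026906
n=5: y≈3.026906, sp=5, e=sp−y≈1.973094; I≈22.544006, D=e−e_prev≈-3.736928; u=3/2·1.973094+0·22.544006+3/4·(-3.736928)≈0.156945; next y=-3/10·3.026906+1/4·0.156945≈-0.868835
n=6: y≈-0.868835, sp=5, e=sp−y≈5.868835; I≈28.412841, D=e−e_prev≈3.895741; u=3/2·5.868835+0·28.412841+3/4·3.895741≈11.725059; next y=-3/10·(-0.868835)+1/4·11.725059≈3.191915
n=7: y≈3.191915, sp=5, e=sp−y≈1.808085; I≈30.220926, D=e−e_prev≈-4.060751; u=3/2·1.808085+0·30.220926+3/4·(-4.060751)≈-0.333436; next y=-3/10·3.191915+1/4·(-0.333436)≈-1.040934

0 5 11.250 0.000
1 5 1.172 2.813
2 5 10.849 -0.551
3 5 0.613 2.877
4 5 11.256 -0.710
5 5 0.157 3.027
6 5 11.725 -0.869
7 5 -0.333 3.192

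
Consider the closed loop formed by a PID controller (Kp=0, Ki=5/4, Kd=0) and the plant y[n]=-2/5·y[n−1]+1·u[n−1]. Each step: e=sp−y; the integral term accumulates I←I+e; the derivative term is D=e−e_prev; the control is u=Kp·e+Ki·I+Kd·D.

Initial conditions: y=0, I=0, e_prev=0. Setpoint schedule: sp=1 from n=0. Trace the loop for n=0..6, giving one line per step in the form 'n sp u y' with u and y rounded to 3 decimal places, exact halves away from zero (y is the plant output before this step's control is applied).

(exact arithmetic carried between steps; '≈' marks a value shown rounded to 6 d.p. or computed from one; I and e_prev carry over from the previous line; the table rounds u and y to 3 d.p., halves away from zero)
n=0: y=0, sp=1, e=sp−y=1; I=1, D=e−e_prev=1; u=0·1+5/4·1+0·1=1.25; next y=-2/5·0+1·1.25=1.25
n=1: y=1.25, sp=1, e=sp−y=-0.25; I=0.75, D=e−e_prev=-1.25; u=0·(-0.25)+5/4·0.75+0·(-1.25)=0.9375; next y=-2/5·1.25+1·0.9375=0.4375
n=2: y=0.4375, sp=1, e=sp−y=0.5625; I=1.3125, D=e−e_prev=0.8125; u=0·0.5625+5/4·1.3125+0·0.8125=1.640625; next y=-2/5·0.4375+1·1.640625=1.465625
n=3: y=1.465625, sp=1, e=sp−y=-0.465625; I=0.846875, D=e−e_prev=-1.028125; u=0·(-0.465625)+5/4·0.846875+0·(-1.028125)≈1.058594; next y=-2/5·1.465625+1·1.058594≈0.472344
n=4: y≈0.472344, sp=1, e=sp−y≈0.527656; I≈1.374531, D=e−e_prev≈0.993281; u=0·0.527656+5/4·1.374531+0·0.993281≈1.718164; next y=-2/5·0.472344+1·1.718164≈1.529227
n=5: y≈1.529227, sp=1, e=sp−y≈-0.529227; I≈0.845305, D=e−e_prev≈-1.056883; u=0·(-0.529227)+5/4·0.845305+0·(-1.056883)≈1.056631; next y=-2/5·1.529227+1·1.056631≈0.444940
n=6: y≈0.444940, sp=1, e=sp−y≈0.555060; I≈1.400364, D=e−e_prev≈1.084286; u=0·0.555060+5/4·1.400364+0·1.084286≈1.750456; next y=-2/5·0.444940+1·1.750456≈1.572479

0 1 1.250 0.000
1 1 0.938 1.250
2 1 1.641 0.438
3 1 1.059 1.466
4 1 1.718 0.472
5 1 1.057 1.529
6 1 1.750 0.445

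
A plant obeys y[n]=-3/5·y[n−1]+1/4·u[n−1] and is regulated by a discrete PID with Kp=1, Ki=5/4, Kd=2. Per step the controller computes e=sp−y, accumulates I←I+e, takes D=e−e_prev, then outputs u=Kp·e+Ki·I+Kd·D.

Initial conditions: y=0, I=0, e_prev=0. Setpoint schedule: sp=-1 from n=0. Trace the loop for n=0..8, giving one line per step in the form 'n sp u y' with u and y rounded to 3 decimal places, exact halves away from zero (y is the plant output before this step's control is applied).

0 -1 -4.250 0.000
1 -1 1.016 -1.063
2 -1 -9.335 0.891
3 -1 8.189 -2.869
4 -1 -25.203 3.768
5 -1 34.514 -8.562
6 -1 -75.585 13.765
7 -1 124.527 -27.156
8 -1 -241.589 47.425

(exact arithmetic carried between steps; '≈' marks a value shown rounded to 6 d.p. or computed from one; I and e_prev carry over from the previous line; the table rounds u and y to 3 d.p., halves away from zero)
n=0: y=0, sp=-1, e=sp−y=-1; I=-1, D=e−e_prev=-1; u=1·(-1)+5/4·(-1)+2·(-1)=-4.25; next y=-3/5·0+1/4·(-4.25)=-1.0625
n=1: y=-1.0625, sp=-1, e=sp−y=0.0625; I=-0.9375, D=e−e_prev=1.0625; u=1·0.0625+5/4·(-0.9375)+2·1.0625=1.015625; next y=-3/5·(-1.0625)+1/4·1.015625≈0.891406
n=2: y≈0.891406, sp=-1, e=sp−y≈-1.891406; I≈-2.828906, D=e−e_prev≈-1.953906; u=1·(-1.891406)+5/4·(-2.828906)+2·(-1.953906)≈-9.335352; next y=-3/5·0.891406+1/4·(-9.335352)≈-2.868682
n=3: y≈-2.868682, sp=-1, e=sp−y≈1.868682; I≈-0.960225, D=e−e_prev≈3.760088; u=1·1.868682+5/4·(-0.960225)+2·3.760088≈8.188577; next y=-3/5·(-2.868682)+1/4·8.188577≈3.768353
n=4: y≈3.768353, sp=-1, e=sp−y≈-4.768353; I≈-5.728578, D=e−e_prev≈-6.637035; u=1·(-4.768353)+5/4·(-5.728578)+2·(-6.637035)≈-25.203145; next y=-3/5·3.768353+1/4·(-25.203145)≈-8.561798
n=5: y≈-8.561798, sp=-1, e=sp−y≈7.561798; I≈1.833220, D=e−e_prev≈12.330151; u=1·7.561798+5/4·1.833220+2·12.330151≈34.513626; next y=-3/5·(-8.561798)+1/4·34.513626≈13.765485
n=6: y≈13.765485, sp=-1, e=sp−y≈-14.765485; I≈-12.932265, D=e−e_prev≈-22.327284; u=1·(-14.765485)+5/4·(-12.932265)+2·(-22.327284)≈-75.585384; next y=-3/5·13.765485+1/4·(-75.585384)≈-27.155637
n=7: y≈-27.155637, sp=-1, e=sp−y≈26.155637; I≈13.223372, D=e−e_prev≈40.921123; u=1·26.155637+5/4·13.223372+2·40.921123≈124.527098; next y=-3/5·(-27.155637)+1/4·124.527098≈47.425157
n=8: y≈47.425157, sp=-1, e=sp−y≈-48.425157; I≈-35.201785, D=e−e_prev≈-74.580794; u=1·(-48.425157)+5/4·(-35.201785)+2·(-74.580794)≈-241.588975; next y=-3/5·47.425157+1/4·(-241.588975)≈-88.852338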